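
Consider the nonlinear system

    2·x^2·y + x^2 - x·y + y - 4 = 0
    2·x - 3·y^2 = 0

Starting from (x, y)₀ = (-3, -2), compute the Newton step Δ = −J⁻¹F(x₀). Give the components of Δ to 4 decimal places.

At (-3, -2): F = (-39.0000, -18.0000).
Jacobian J = [[4·x·y + 2·x - y, 2·x^2 - x + 1], [2, -6·y]].
At the point, J = [[20.0000, 22.0000], [2.0000, 12.0000]] (det J = 196.0000).
Solving J·Δ = −F gives Δ = (0.3673, 1.4388).

(0.3673, 1.4388)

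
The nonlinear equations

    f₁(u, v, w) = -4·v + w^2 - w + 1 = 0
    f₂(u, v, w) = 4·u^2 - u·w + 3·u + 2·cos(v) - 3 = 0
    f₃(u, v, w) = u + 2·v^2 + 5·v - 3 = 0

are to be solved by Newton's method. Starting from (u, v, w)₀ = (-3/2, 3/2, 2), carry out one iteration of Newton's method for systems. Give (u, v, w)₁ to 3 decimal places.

(-0.942, 0.767, 2.023)

At (-3/2, 3/2, 2): F = (-3.000, 4.64147, 7.500).
Jacobian J = [[0, -4, 2·w - 1], [8·u - w + 3, -2·sin(v), -u], [1, 4·v + 5, 0]].
At the point, J = [[0.000, -4.000, 3.000], [-11.000, -1.99499, 1.500], [1.000, 11.000, 0.000]] (det J = -363.01503).
Solving J·Δ = −F gives Δ = (0.558, -0.733, 0.023).
Then the next iterate is (u, v, w)₁ = (-0.942, 0.767, 2.023).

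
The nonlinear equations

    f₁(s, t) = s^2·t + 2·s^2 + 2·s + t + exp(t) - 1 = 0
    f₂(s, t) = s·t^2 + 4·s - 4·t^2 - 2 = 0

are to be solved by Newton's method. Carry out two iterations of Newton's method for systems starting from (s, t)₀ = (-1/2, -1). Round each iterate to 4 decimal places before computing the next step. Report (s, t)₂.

At (-1/2, -1): F = (-2.382121, -8.5000).
Jacobian J = [[2·s·t + 4·s + 2, s^2 + exp(t) + 1], [t^2 + 4, 2·s·t - 8·t]].
At the point, J = [[1.0000, 1.617879], [5.0000, 9.0000]] (det J = 0.910603).
Solving J·Δ = −F gives Δ = (8.4418, -3.7454).
Then the next iterate is (s, t)₁ = (7.9418, -4.7454).
Round to (7.9418, -4.7454) and repeat: F = (-163.011491, 118.531889), J = [[-41.606835, 64.080879], [26.518821, -37.410835]].
Δ = (-10.4846, -4.2637), so (s, t)₂ = (-2.5428, -9.0091).

(-2.5428, -9.0091)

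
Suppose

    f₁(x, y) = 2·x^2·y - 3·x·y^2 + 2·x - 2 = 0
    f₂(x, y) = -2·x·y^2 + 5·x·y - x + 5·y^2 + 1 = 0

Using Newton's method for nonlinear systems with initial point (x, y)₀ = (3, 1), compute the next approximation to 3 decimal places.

At (3, 1): F = (13.000, 12.000).
Jacobian J = [[4·x·y - 3·y^2 + 2, 2·x^2 - 6·x·y], [-2·y^2 + 5·y - 1, -4·x·y + 5·x + 10·y]].
At the point, J = [[11.000, 0.000], [2.000, 13.000]] (det J = 143.000).
Solving J·Δ = −F gives Δ = (-1.182, -0.741).
Then the next iterate is (x, y)₁ = (1.818, 0.259).

(1.818, 0.259)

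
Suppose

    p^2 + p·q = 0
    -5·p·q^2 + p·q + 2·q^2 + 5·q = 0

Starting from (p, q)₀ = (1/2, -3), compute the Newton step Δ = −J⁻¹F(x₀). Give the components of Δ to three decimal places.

(0.018, 2.571)

At (1/2, -3): F = (-1.250, -21.000).
Jacobian J = [[2·p + q, p], [-5·q^2 + q, -10·p·q + p + 4·q + 5]].
At the point, J = [[-2.000, 0.500], [-48.000, 8.500]] (det J = 7.000).
Solving J·Δ = −F gives Δ = (0.018, 2.571).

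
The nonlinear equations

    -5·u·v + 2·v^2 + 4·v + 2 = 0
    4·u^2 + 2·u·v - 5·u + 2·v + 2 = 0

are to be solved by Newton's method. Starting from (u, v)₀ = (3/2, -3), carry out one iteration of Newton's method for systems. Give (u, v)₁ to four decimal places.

At (3/2, -3): F = (30.5000, -11.5000).
Jacobian J = [[-5·v, -5·u + 4·v + 4], [8·u + 2·v - 5, 2·u + 2]].
At the point, J = [[15.0000, -15.5000], [1.0000, 5.0000]] (det J = 90.5000).
Solving J·Δ = −F gives Δ = (0.2845, 2.2431).
Then the next iterate is (u, v)₁ = (1.7845, -0.7569).

(1.7845, -0.7569)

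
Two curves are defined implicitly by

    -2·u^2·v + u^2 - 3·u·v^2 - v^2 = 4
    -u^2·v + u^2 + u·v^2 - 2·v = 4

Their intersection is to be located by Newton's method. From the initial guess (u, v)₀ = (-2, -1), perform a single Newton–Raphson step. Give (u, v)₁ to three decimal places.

At (-2, -1): F = (13.000, 4.000).
Jacobian J = [[-4·u·v + 2·u - 3·v^2, -2·u^2 - 6·u·v - 2·v], [-2·u·v + 2·u + v^2, -u^2 + 2·u·v - 2]].
At the point, J = [[-15.000, -18.000], [-7.000, -2.000]] (det J = -96.000).
Solving J·Δ = −F gives Δ = (0.479, 0.323).
Then the next iterate is (u, v)₁ = (-1.521, -0.677).

(-1.521, -0.677)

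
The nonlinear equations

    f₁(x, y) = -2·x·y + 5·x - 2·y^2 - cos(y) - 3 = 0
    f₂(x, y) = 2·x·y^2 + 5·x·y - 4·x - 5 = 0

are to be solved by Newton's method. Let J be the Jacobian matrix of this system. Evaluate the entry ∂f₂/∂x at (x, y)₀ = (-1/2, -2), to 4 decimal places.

∂f₂/∂x = 2·y^2 + 5·y - 4.
At (-1/2, -2) this is -6.0000.

-6.0000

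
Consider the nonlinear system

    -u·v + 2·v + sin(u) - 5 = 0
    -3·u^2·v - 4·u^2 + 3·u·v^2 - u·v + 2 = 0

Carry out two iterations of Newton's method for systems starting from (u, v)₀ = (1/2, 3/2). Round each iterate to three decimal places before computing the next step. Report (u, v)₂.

(2.105, 2.244)

At (1/2, 3/2): F = (-2.27057, 2.500).
Jacobian J = [[-v + cos(u), -u + 2], [-6·u·v - 8·u + 3·v^2 - v, -3·u^2 + 6·u·v - u]].
At the point, J = [[-0.62242, 1.500], [-3.250, 3.250]] (det J = 2.85214).
Solving J·Δ = −F gives Δ = (3.902, 3.133).
Then the next iterate is (u, v)₁ = (4.402, 4.633).
Round to (4.402, 4.633) and repeat: F = (-17.08068, -81.77152), J = [[-4.93843, -2.402], [-97.82173, 59.83198]].
Δ = (-2.297, -2.389), so (u, v)₂ = (2.105, 2.244).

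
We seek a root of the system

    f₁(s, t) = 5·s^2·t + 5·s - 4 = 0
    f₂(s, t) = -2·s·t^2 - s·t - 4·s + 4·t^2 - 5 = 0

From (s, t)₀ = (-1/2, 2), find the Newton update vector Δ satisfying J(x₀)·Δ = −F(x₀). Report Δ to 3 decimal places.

(-1.229, -1.718)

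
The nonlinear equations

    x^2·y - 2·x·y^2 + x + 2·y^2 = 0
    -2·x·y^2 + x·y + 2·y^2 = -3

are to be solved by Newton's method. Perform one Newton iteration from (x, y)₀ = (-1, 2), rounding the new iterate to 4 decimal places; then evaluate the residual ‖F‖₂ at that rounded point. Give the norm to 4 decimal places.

At (-1, 2): F = (17.0000, 17.0000).
Jacobian J = [[2·x·y - 2·y^2 + 1, x^2 - 4·x·y + 4·y], [-2·y^2 + y, -4·x·y + x + 4·y]].
At the point, J = [[-11.0000, 17.0000], [-6.0000, 15.0000]] (det J = -63.0000).
Solving J·Δ = −F gives Δ = (-0.5397, -1.3492).
Then the next iterate is (x, y)₁ = (-1.5397, 0.6508).
Re-evaluating at (-1.5397, 0.6508): F = (2.154468, 4.149296), so ‖F‖₂ = 4.6753.

4.6753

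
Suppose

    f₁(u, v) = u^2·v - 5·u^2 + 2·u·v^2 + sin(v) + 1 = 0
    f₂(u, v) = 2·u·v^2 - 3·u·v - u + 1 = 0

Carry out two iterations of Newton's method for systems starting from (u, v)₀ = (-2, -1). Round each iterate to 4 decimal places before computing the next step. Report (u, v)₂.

(-0.5120, -0.7286)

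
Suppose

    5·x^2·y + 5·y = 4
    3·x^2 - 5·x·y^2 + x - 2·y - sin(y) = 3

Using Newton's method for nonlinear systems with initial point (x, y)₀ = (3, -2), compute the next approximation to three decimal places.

At (3, -2): F = (-104.000, -28.09070).
Jacobian J = [[10·x·y, 5·x^2 + 5], [6·x - 5·y^2 + 1, -10·x·y - cos(y) - 2]].
At the point, J = [[-60.000, 50.000], [-1.000, 58.41615]] (det J = -3454.96881).
Solving J·Δ = −F gives Δ = (-1.352, 0.458).
Then the next iterate is (x, y)₁ = (1.648, -1.542).

(1.648, -1.542)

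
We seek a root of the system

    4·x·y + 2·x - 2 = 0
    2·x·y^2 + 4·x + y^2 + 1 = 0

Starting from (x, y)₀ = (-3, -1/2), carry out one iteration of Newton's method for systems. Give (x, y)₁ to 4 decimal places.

(-0.0926, -0.6667)

At (-3, -1/2): F = (-2.0000, -12.2500).
Jacobian J = [[4·y + 2, 4·x], [2·y^2 + 4, 4·x·y + 2·y]].
At the point, J = [[0.0000, -12.0000], [4.5000, 5.0000]] (det J = 54.0000).
Solving J·Δ = −F gives Δ = (2.9074, -0.1667).
Then the next iterate is (x, y)₁ = (-0.0926, -0.6667).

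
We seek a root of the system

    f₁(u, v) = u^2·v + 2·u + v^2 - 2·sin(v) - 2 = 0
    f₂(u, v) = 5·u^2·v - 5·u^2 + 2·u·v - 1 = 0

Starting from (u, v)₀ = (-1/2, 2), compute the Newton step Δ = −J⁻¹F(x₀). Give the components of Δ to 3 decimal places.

(-1.734, 0.063)

At (-1/2, 2): F = (-0.31859, -1.750).
Jacobian J = [[2·u·v + 2, u^2 + 2·v - 2·cos(v)], [10·u·v - 10·u + 2·v, 5·u^2 + 2·u]].
At the point, J = [[0.000, 5.08229], [-1.000, 0.250]] (det J = 5.08229).
Solving J·Δ = −F gives Δ = (-1.734, 0.063).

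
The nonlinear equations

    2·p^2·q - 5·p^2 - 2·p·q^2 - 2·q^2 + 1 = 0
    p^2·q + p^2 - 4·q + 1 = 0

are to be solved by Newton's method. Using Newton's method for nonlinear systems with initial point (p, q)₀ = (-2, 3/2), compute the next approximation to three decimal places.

(-1.500, 1.554)

At (-2, 3/2): F = (-2.500, 5.000).
Jacobian J = [[4·p·q - 10·p - 2·q^2, 2·p^2 - 4·p·q - 4·q], [2·p·q + 2·p, p^2 - 4]].
At the point, J = [[3.500, 14.000], [-10.000, 0.000]] (det J = 140.000).
Solving J·Δ = −F gives Δ = (0.500, 0.054).
Then the next iterate is (p, q)₁ = (-1.500, 1.554).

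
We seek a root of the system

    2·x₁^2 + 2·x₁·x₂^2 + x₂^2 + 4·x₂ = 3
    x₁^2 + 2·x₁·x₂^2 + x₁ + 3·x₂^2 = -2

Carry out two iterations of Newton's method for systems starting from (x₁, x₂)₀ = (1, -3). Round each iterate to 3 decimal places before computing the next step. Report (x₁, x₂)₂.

(1.876, 0.257)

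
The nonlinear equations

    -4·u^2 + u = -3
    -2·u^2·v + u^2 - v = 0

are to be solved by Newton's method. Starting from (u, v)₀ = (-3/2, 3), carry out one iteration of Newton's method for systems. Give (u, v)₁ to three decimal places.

(-0.923, 1.983)

At (-3/2, 3): F = (-7.500, -14.250).
Jacobian J = [[-8·u + 1, 0], [-4·u·v + 2·u, -2·u^2 - 1]].
At the point, J = [[13.000, 0.000], [15.000, -5.500]] (det J = -71.500).
Solving J·Δ = −F gives Δ = (0.577, -1.017).
Then the next iterate is (u, v)₁ = (-0.923, 1.983).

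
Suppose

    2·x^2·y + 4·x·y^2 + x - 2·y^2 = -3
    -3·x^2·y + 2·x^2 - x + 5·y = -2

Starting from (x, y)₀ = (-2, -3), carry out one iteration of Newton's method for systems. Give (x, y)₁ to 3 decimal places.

(-1.448, -1.833)

At (-2, -3): F = (-113.000, 33.000).
Jacobian J = [[4·x·y + 4·y^2 + 1, 2·x^2 + 8·x·y - 4·y], [-6·x·y + 4·x - 1, -3·x^2 + 5]].
At the point, J = [[61.000, 68.000], [-45.000, -7.000]] (det J = 2633.000).
Solving J·Δ = −F gives Δ = (0.552, 1.167).
Then the next iterate is (x, y)₁ = (-1.448, -1.833).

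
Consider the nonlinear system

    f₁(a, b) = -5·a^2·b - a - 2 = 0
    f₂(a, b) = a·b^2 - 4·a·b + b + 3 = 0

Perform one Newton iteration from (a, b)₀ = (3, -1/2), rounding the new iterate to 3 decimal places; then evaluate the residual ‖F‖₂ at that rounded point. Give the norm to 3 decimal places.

At (3, -1/2): F = (17.500, 9.250).
Jacobian J = [[-10·a·b - 1, -5·a^2], [b^2 - 4·b, 2·a·b - 4·a + 1]].
At the point, J = [[14.000, -45.000], [2.250, -14.000]] (det J = -94.750).
Solving J·Δ = −F gives Δ = (1.807, 0.951).
Then the next iterate is (a, b)₁ = (4.807, 0.451).
Re-evaluating at (4.807, 0.451): F = (-58.91385, -4.24308), so ‖F‖₂ = 59.066.

59.066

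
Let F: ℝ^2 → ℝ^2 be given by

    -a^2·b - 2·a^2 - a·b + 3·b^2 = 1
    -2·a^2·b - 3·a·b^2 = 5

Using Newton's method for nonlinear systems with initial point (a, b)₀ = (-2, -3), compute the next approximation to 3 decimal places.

At (-2, -3): F = (24.000, 73.000).
Jacobian J = [[-2·a·b - 4·a - b, -a^2 - a + 6·b], [-4·a·b - 3·b^2, -2·a^2 - 6·a·b]].
At the point, J = [[-1.000, -20.000], [-51.000, -44.000]] (det J = -976.000).
Solving J·Δ = −F gives Δ = (0.414, 1.179).
Then the next iterate is (a, b)₁ = (-1.586, -1.821).

(-1.586, -1.821)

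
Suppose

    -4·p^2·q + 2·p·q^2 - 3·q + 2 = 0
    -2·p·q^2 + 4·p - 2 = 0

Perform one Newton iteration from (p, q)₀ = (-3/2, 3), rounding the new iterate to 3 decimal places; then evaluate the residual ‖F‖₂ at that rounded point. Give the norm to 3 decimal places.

17.472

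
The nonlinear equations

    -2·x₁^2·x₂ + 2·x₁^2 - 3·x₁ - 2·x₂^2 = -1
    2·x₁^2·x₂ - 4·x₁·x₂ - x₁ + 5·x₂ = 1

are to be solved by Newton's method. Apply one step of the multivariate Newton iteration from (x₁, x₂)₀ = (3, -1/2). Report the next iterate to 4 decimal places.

(2.3941, 0.0882)

At (3, -1/2): F = (18.5000, -9.5000).
Jacobian J = [[-4·x₁·x₂ + 4·x₁ - 3, -2·x₁^2 - 4·x₂], [4·x₁·x₂ - 4·x₂ - 1, 2·x₁^2 - 4·x₁ + 5]].
At the point, J = [[15.0000, -16.0000], [-5.0000, 11.0000]] (det J = 85.0000).
Solving J·Δ = −F gives Δ = (-0.6059, 0.5882).
Then the next iterate is (x₁, x₂)₁ = (2.3941, 0.0882).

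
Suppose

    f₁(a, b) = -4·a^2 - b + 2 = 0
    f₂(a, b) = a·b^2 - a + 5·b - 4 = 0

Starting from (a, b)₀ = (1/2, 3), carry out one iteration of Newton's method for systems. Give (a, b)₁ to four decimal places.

(0.4583, 1.1667)

At (1/2, 3): F = (-2.0000, 15.0000).
Jacobian J = [[-8·a, -1], [b^2 - 1, 2·a·b + 5]].
At the point, J = [[-4.0000, -1.0000], [8.0000, 8.0000]] (det J = -24.0000).
Solving J·Δ = −F gives Δ = (-0.0417, -1.8333).
Then the next iterate is (a, b)₁ = (0.4583, 1.1667).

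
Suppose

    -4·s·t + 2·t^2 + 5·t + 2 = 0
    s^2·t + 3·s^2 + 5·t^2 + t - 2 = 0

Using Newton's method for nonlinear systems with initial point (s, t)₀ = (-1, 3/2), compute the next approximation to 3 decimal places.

At (-1, 3/2): F = (20.000, 15.250).
Jacobian J = [[-4·t, -4·s + 4·t + 5], [2·s·t + 6·s, s^2 + 10·t + 1]].
At the point, J = [[-6.000, 15.000], [-9.000, 17.000]] (det J = 33.000).
Solving J·Δ = −F gives Δ = (-3.371, -2.682).
Then the next iterate is (s, t)₁ = (-4.371, -1.182).

(-4.371, -1.182)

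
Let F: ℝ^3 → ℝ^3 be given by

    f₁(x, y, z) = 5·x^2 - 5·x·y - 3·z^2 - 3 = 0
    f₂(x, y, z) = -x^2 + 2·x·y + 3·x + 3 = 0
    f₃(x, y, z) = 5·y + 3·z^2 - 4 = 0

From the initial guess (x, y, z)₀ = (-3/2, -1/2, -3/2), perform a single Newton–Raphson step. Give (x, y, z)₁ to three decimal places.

At (-3/2, -1/2, -3/2): F = (-2.250, -2.250, 0.250).
Jacobian J = [[10·x - 5·y, -5·x, -6·z], [-2·x + 2·y + 3, 2·x, 0], [0, 5, 6·z]].
At the point, J = [[-12.500, 7.500, 9.000], [5.000, -3.000, 0.000], [0.000, 5.000, -9.000]] (det J = 225.000).
Solving J·Δ = −F gives Δ = (1.365, 1.525, 0.875).
Then the next iterate is (x, y, z)₁ = (-0.135, 1.025, -0.625).

(-0.135, 1.025, -0.625)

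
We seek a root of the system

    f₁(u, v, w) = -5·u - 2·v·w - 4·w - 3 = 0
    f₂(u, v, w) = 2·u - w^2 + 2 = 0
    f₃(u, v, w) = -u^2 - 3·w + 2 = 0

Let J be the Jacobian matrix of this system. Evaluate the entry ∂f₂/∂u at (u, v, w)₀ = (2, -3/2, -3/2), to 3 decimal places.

∂f₂/∂u = 2.
At (2, -3/2, -3/2) this is 2.000.

2.000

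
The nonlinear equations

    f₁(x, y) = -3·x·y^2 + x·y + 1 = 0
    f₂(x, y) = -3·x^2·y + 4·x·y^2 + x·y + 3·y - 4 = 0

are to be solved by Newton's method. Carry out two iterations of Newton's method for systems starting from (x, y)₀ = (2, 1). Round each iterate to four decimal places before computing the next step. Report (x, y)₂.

At (2, 1): F = (-3.0000, -3.0000).
Jacobian J = [[-3·y^2 + y, -6·x·y + x], [-6·x·y + 4·y^2 + y, -3·x^2 + 8·x·y + x + 3]].
At the point, J = [[-2.0000, -10.0000], [-7.0000, 9.0000]] (det J = -88.0000).
Solving J·Δ = −F gives Δ = (-0.6477, -0.1705).
Then the next iterate is (x, y)₁ = (1.3523, 0.8295).
Round to (1.3523, 0.8295) and repeat: F = (-0.669699, -1.218616), J = [[-1.234711, -5.378097], [-3.148616, 7.840017]].
Δ = (-0.4435, -0.0227), so (x, y)₂ = (0.9088, 0.8068).

(0.9088, 0.8068)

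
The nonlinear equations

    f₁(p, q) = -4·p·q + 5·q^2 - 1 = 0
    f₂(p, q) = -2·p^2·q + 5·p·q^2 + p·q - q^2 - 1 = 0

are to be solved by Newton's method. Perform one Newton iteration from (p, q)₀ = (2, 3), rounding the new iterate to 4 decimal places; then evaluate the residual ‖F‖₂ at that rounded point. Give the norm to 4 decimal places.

At (2, 3): F = (20.0000, 62.0000).
Jacobian J = [[-4·q, -4·p + 10·q], [-4·p·q + 5·q^2 + q, -2·p^2 + 10·p·q + p - 2·q]].
At the point, J = [[-12.0000, 22.0000], [24.0000, 48.0000]] (det J = -1104.0000).
Solving J·Δ = −F gives Δ = (-0.3659, -1.1087).
Then the next iterate is (p, q)₁ = (1.6341, 1.8913).
Re-evaluating at (1.6341, 1.8913): F = (4.522785, 17.638953), so ‖F‖₂ = 18.2096.

18.2096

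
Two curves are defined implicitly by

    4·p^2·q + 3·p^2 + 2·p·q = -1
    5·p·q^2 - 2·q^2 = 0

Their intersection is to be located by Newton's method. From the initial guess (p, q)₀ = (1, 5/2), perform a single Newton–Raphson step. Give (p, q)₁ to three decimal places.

At (1, 5/2): F = (19.000, 18.750).
Jacobian J = [[8·p·q + 6·p + 2·q, 4·p^2 + 2·p], [5·q^2, 10·p·q - 4·q]].
At the point, J = [[31.000, 6.000], [31.250, 15.000]] (det J = 277.500).
Solving J·Δ = −F gives Δ = (-0.622, 0.045).
Then the next iterate is (p, q)₁ = (0.378, 2.545).

(0.378, 2.545)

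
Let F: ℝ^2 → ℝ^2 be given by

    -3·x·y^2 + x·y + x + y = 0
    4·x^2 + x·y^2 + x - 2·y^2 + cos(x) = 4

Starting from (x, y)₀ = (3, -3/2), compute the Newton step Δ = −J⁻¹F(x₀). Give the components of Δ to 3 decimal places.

(-1.288, 0.449)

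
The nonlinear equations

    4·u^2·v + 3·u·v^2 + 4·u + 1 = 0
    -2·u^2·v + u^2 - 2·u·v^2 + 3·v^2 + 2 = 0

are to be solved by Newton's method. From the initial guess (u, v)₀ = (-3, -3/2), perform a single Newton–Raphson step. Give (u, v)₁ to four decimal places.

At (-3, -3/2): F = (-85.2500, 58.2500).
Jacobian J = [[8·u·v + 3·v^2 + 4, 4·u^2 + 6·u·v], [-4·u·v + 2·u - 2·v^2, -2·u^2 - 4·u·v + 6·v]].
At the point, J = [[46.7500, 63.0000], [-28.5000, -45.0000]] (det J = -308.2500).
Solving J·Δ = −F gives Δ = (0.5401, 0.9524).
Then the next iterate is (u, v)₁ = (-2.4599, -0.5476).

(-2.4599, -0.5476)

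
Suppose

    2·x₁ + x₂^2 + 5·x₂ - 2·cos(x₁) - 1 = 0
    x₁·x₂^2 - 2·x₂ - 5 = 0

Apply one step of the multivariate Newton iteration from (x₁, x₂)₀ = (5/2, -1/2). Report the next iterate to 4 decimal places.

At (5/2, -1/2): F = (3.352287, -3.3750).
Jacobian J = [[2·sin(x₁) + 2, 2·x₂ + 5], [x₂^2, 2·x₁·x₂ - 2]].
At the point, J = [[3.196944, 4.0000], [0.2500, -4.5000]] (det J = -15.386249).
Solving J·Δ = −F gives Δ = (-0.1030, -0.7557).
Then the next iterate is (x₁, x₂)₁ = (2.3970, -1.2557).

(2.3970, -1.2557)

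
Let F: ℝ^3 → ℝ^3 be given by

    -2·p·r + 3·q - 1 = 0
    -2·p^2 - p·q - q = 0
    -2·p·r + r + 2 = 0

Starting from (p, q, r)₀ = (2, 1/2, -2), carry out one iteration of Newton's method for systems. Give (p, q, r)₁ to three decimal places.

(0.814, 0.695, -0.915)

At (2, 1/2, -2): F = (8.500, -9.500, 8.000).
Jacobian J = [[-2·r, 3, -2·p], [-4·p - q, -p - 1, 0], [-2·r, 0, -2·p + 1]].
At the point, J = [[4.000, 3.000, -4.000], [-8.500, -3.000, 0.000], [4.000, 0.000, -3.000]] (det J = -88.500).
Solving J·Δ = −F gives Δ = (-1.186, 0.195, 1.085).
Then the next iterate is (p, q, r)₁ = (0.814, 0.695, -0.915).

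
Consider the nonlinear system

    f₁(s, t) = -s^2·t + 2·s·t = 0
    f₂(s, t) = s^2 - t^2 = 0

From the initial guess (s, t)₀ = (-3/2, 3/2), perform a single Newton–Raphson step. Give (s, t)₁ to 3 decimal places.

At (-3/2, 3/2): F = (-7.875, 0.000).
Jacobian J = [[-2·s·t + 2·t, -s^2 + 2·s], [2·s, -2·t]].
At the point, J = [[7.500, -5.250], [-3.000, -3.000]] (det J = -38.250).
Solving J·Δ = −F gives Δ = (0.618, -0.618).
Then the next iterate is (s, t)₁ = (-0.882, 0.882).

(-0.882, 0.882)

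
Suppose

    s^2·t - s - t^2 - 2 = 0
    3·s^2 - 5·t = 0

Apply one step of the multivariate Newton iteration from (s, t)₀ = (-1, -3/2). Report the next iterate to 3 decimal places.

At (-1, -3/2): F = (-4.750, 10.500).
Jacobian J = [[2·s·t - 1, s^2 - 2·t], [6·s, -5]].
At the point, J = [[2.000, 4.000], [-6.000, -5.000]] (det J = 14.000).
Solving J·Δ = −F gives Δ = (1.304, 0.536).
Then the next iterate is (s, t)₁ = (0.304, -0.964).

(0.304, -0.964)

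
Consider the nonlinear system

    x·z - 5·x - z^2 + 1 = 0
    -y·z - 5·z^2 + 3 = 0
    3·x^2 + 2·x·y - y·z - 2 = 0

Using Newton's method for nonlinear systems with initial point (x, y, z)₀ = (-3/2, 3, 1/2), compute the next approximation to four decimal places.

At (-3/2, 3, 1/2): F = (7.5000, 0.2500, -5.7500).
Jacobian J = [[z - 5, 0, x - 2·z], [0, -z, -y - 10·z], [6·x + 2·y, 2·x - z, -y]].
At the point, J = [[-4.5000, 0.0000, -2.5000], [0.0000, -0.5000, -8.0000], [-3.0000, -3.5000, -3.0000]] (det J = 123.0000).
Solving J·Δ = −F gives Δ = (1.5396, -3.1585, 0.2287).
Then the next iterate is (x, y, z)₁ = (0.0396, -0.1585, 0.7287).

(0.0396, -0.1585, 0.7287)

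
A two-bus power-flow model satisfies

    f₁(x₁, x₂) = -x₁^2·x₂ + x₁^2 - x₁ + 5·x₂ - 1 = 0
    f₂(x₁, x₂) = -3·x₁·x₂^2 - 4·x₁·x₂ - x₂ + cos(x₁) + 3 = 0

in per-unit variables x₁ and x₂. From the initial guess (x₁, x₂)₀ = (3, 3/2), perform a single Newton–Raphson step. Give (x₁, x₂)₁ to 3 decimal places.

At (3, 3/2): F = (-1.000, -37.73999).
Jacobian J = [[-2·x₁·x₂ + 2·x₁ - 1, -x₁^2 + 5], [-3·x₂^2 - 4·x₂ - sin(x₁), -6·x₁·x₂ - 4·x₁ - 1]].
At the point, J = [[-4.000, -4.000], [-12.89112, -40.000]] (det J = 108.43552).
Solving J·Δ = −F gives Δ = (1.023, -1.273).
Then the next iterate is (x₁, x₂)₁ = (4.023, 0.227).

(4.023, 0.227)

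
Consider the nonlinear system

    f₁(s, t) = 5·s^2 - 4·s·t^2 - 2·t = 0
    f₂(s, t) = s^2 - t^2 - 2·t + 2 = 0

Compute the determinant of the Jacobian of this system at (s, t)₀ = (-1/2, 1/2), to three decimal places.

J = [[10·s - 4·t^2, -8·s·t - 2], [2·s, -2·t - 2]].
At the point, J = [[-6.000, 0.000], [-1.000, -3.000]].
det J = 18.000.

18.000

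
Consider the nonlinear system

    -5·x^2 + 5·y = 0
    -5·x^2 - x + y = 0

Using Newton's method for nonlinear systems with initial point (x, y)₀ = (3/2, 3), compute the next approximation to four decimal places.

At (3/2, 3): F = (3.7500, -9.7500).
Jacobian J = [[-10·x, 5], [-10·x - 1, 1]].
At the point, J = [[-15.0000, 5.0000], [-16.0000, 1.0000]] (det J = 65.0000).
Solving J·Δ = −F gives Δ = (-0.8077, -3.1731).
Then the next iterate is (x, y)₁ = (0.6923, -0.1731).

(0.6923, -0.1731)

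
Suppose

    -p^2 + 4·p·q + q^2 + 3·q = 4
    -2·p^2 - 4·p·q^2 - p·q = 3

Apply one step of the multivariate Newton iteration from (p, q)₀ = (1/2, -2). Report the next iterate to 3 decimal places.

(-0.789, -3.350)

At (1/2, -2): F = (-10.250, -10.500).
Jacobian J = [[-2·p + 4·q, 4·p + 2·q + 3], [-4·p - 4·q^2 - q, -8·p·q - p]].
At the point, J = [[-9.000, 1.000], [-16.000, 7.500]] (det J = -51.500).
Solving J·Δ = −F gives Δ = (-1.289, -1.350).
Then the next iterate is (p, q)₁ = (-0.789, -3.350).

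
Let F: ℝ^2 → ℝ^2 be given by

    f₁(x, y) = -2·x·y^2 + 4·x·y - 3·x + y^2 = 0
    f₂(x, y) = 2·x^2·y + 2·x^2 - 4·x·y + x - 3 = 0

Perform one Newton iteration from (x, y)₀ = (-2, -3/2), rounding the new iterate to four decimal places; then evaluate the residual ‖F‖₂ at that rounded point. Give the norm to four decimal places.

9.9343

At (-2, -3/2): F = (29.2500, -21.0000).
Jacobian J = [[-2·y^2 + 4·y - 3, -4·x·y + 4·x + 2·y], [4·x·y + 4·x - 4·y + 1, 2·x^2 - 4·x]].
At the point, J = [[-13.5000, -23.0000], [11.0000, 16.0000]] (det J = 37.0000).
Solving J·Δ = −F gives Δ = (0.4054, 1.0338).
Then the next iterate is (x, y)₁ = (-1.5946, -0.4662).
Re-evaluating at (-1.5946, -0.4662): F = (8.667901, -4.853571), so ‖F‖₂ = 9.9343.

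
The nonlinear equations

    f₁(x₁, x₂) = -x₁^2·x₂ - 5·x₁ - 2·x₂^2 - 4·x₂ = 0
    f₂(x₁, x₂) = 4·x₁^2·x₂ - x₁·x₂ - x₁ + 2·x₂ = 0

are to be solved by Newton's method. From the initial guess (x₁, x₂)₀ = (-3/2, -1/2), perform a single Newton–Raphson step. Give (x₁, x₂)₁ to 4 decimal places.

At (-3/2, -1/2): F = (10.1250, -4.7500).
Jacobian J = [[-2·x₁·x₂ - 5, -x₁^2 - 4·x₂ - 4], [8·x₁·x₂ - x₂ - 1, 4·x₁^2 - x₁ + 2]].
At the point, J = [[-6.5000, -4.2500], [5.5000, 12.5000]] (det J = -57.8750).
Solving J·Δ = −F gives Δ = (1.8380, -0.4287).
Then the next iterate is (x₁, x₂)₁ = (0.3380, -0.9287).

(0.3380, -0.9287)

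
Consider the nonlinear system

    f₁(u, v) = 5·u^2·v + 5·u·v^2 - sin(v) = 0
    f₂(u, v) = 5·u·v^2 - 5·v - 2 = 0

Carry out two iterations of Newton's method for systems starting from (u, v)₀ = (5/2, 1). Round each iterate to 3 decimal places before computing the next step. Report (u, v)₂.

(5.053, -5.239)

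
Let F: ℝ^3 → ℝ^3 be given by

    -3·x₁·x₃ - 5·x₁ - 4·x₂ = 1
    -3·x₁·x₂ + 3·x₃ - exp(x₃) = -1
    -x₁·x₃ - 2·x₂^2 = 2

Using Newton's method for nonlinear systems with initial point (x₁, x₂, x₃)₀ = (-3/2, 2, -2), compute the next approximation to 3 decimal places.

At (-3/2, 2, -2): F = (-10.500, 3.86466, -13.000).
Jacobian J = [[-3·x₃ - 5, -4, -3·x₁], [-3·x₂, -3·x₁, -exp(x₃) + 3], [-x₃, -4·x₂, -x₁]].
At the point, J = [[1.000, -4.000, 4.500], [-6.000, 4.500, 2.86466], [2.000, -8.000, 1.500]] (det J = 146.250).
Solving J·Δ = −F gives Δ = (0.104, -1.399, 1.067).
Then the next iterate is (x₁, x₂, x₃)₁ = (-1.396, 0.601, -0.933).

(-1.396, 0.601, -0.933)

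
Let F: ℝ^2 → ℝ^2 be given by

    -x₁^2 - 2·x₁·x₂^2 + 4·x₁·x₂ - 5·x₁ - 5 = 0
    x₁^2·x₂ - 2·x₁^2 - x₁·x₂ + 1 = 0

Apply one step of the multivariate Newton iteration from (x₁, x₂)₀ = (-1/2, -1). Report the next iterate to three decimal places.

(-0.404, -1.176)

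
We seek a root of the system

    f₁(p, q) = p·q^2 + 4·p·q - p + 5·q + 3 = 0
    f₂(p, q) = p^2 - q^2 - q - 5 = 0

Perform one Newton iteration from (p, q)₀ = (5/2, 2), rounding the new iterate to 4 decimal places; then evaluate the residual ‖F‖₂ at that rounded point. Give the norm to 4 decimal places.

At (5/2, 2): F = (40.5000, -4.7500).
Jacobian J = [[q^2 + 4·q - 1, 2·p·q + 4·p + 5], [2·p, -2·q - 1]].
At the point, J = [[11.0000, 25.0000], [5.0000, -5.0000]] (det J = -180.0000).
Solving J·Δ = −F gives Δ = (-0.4653, -1.4153).
Then the next iterate is (p, q)₁ = (2.0347, 0.5847).
Re-evaluating at (2.0347, 0.5847): F = (9.343168, -1.786570), so ‖F‖₂ = 9.5124.

9.5124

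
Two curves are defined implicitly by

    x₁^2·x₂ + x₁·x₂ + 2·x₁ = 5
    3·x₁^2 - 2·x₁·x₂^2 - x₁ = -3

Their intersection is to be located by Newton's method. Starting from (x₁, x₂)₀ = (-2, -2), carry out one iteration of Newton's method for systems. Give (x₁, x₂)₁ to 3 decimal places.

(-0.349, -2.105)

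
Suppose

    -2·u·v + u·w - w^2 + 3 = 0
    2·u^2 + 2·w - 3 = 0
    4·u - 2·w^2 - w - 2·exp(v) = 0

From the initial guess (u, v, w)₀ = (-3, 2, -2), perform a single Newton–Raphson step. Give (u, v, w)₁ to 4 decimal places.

(-2.0662, 0.0833, -1.8974)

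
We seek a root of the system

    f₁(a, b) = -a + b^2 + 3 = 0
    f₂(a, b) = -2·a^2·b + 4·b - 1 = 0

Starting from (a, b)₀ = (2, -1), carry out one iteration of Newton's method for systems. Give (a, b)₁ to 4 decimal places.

(2.1000, -0.0500)

At (2, -1): F = (2.0000, 3.0000).
Jacobian J = [[-1, 2·b], [-4·a·b, -2·a^2 + 4]].
At the point, J = [[-1.0000, -2.0000], [8.0000, -4.0000]] (det J = 20.0000).
Solving J·Δ = −F gives Δ = (0.1000, 0.9500).
Then the next iterate is (a, b)₁ = (2.1000, -0.0500).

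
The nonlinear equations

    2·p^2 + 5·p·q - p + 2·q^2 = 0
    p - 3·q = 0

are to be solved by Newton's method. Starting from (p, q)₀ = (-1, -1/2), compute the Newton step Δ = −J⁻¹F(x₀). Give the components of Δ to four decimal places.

(0.4915, 0.3305)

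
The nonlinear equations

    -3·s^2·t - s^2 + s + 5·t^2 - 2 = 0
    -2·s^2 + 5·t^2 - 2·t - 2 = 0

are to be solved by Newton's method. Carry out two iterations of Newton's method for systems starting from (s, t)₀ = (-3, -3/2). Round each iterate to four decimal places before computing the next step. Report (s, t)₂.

(-1.3360, -0.8351)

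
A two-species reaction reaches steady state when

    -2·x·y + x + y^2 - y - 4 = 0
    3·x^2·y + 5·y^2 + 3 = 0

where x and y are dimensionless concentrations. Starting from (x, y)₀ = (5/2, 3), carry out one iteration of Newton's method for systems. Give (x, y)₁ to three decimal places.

At (5/2, 3): F = (-10.500, 104.250).
Jacobian J = [[-2·y + 1, -2·x + 2·y - 1], [6·x·y, 3·x^2 + 10·y]].
At the point, J = [[-5.000, 0.000], [45.000, 48.750]] (det J = -243.750).
Solving J·Δ = −F gives Δ = (-2.100, -0.200).
Then the next iterate is (x, y)₁ = (0.400, 2.800).

(0.400, 2.800)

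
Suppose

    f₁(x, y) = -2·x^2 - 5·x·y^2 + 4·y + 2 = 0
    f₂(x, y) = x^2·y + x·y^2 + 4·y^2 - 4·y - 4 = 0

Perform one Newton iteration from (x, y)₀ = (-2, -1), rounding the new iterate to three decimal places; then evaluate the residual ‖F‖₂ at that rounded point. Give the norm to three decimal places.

At (-2, -1): F = (0.000, -2.000).
Jacobian J = [[-4·x - 5·y^2, -10·x·y + 4], [2·x·y + y^2, x^2 + 2·x·y + 8·y - 4]].
At the point, J = [[3.000, -16.000], [5.000, -4.000]] (det J = 68.000).
Solving J·Δ = −F gives Δ = (0.471, 0.088).
Then the next iterate is (x, y)₁ = (-1.529, -0.912).
Re-evaluating at (-1.529, -0.912): F = (0.03500, -0.42887), so ‖F‖₂ = 0.430.

0.430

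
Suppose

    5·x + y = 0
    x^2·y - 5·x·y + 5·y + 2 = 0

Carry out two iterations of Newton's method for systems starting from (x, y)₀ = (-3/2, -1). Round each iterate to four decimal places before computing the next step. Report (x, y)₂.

At (-3/2, -1): F = (-8.5000, -12.7500).
Jacobian J = [[5, 1], [2·x·y - 5·y, x^2 - 5·x + 5]].
At the point, J = [[5.0000, 1.0000], [8.0000, 14.7500]] (det J = 65.7500).
Solving J·Δ = −F gives Δ = (1.7129, -0.0646).
Then the next iterate is (x, y)₁ = (0.2129, -1.0646).
Round to (0.2129, -1.0646) and repeat: F = (-0.0001, -2.237988), J = [[5.0000, 1.0000], [4.869693, 3.980826]].
Δ = (-0.1488, 0.7443), so (x, y)₂ = (0.0641, -0.3203).

(0.0641, -0.3203)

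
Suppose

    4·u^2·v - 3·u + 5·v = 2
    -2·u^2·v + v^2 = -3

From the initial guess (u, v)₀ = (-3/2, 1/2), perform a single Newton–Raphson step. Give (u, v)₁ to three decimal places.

(-6.000, -3.071)

At (-3/2, 1/2): F = (9.500, 1.000).
Jacobian J = [[8·u·v - 3, 4·u^2 + 5], [-4·u·v, -2·u^2 + 2·v]].
At the point, J = [[-9.000, 14.000], [3.000, -3.500]] (det J = -10.500).
Solving J·Δ = −F gives Δ = (-4.500, -3.571).
Then the next iterate is (u, v)₁ = (-6.000, -3.071).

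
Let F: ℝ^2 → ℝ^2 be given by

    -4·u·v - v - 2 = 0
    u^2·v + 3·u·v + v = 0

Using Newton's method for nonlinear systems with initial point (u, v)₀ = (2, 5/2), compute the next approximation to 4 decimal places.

At (2, 5/2): F = (-24.5000, 27.5000).
Jacobian J = [[-4·v, -4·u - 1], [2·u·v + 3·v, u^2 + 3·u + 1]].
At the point, J = [[-10.0000, -9.0000], [17.5000, 11.0000]] (det J = 47.5000).
Solving J·Δ = −F gives Δ = (0.4632, -3.2368).
Then the next iterate is (u, v)₁ = (2.4632, -0.7368).

(2.4632, -0.7368)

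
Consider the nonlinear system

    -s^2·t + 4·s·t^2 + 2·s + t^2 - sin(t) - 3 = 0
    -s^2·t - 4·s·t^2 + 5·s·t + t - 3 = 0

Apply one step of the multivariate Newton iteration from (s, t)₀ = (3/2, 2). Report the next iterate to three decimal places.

(1.714, 1.039)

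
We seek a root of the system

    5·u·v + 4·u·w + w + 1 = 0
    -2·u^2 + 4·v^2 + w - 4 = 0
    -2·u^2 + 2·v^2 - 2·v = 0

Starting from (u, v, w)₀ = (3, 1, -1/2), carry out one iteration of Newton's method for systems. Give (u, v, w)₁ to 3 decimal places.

(1.531, 1.184, -1.104)

At (3, 1, -1/2): F = (9.500, -18.500, -18.000).
Jacobian J = [[5·v + 4·w, 5·u, 4·u + 1], [-4·u, 8·v, 1], [-4·u, 4·v - 2, 0]].
At the point, J = [[3.000, 15.000, 13.000], [-12.000, 8.000, 1.000], [-12.000, 2.000, 0.000]] (det J = 750.000).
Solving J·Δ = −F gives Δ = (-1.469, 0.184, -0.604).
Then the next iterate is (u, v, w)₁ = (1.531, 1.184, -1.104).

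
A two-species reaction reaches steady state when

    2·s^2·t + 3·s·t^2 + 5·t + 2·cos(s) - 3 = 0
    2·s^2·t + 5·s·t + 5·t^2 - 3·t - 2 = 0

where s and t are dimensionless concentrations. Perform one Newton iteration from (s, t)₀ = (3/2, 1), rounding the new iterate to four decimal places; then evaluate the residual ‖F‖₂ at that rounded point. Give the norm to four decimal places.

At (3/2, 1): F = (11.141474, 12.0000).
Jacobian J = [[4·s·t + 3·t^2 - 2·sin(s), 2·s^2 + 6·s·t + 5], [4·s·t + 5·t, 2·s^2 + 5·s + 10·t - 3]].
At the point, J = [[7.005010, 18.5000], [11.0000, 19.0000]] (det J = -70.404809).
Solving J·Δ = −F gives Δ = (-0.1465, -0.5468).
Then the next iterate is (s, t)₁ = (1.3535, 0.4532).
Re-evaluating at (1.3535, 0.4532): F = (2.191658, 2.394873), so ‖F‖₂ = 3.2463.

3.2463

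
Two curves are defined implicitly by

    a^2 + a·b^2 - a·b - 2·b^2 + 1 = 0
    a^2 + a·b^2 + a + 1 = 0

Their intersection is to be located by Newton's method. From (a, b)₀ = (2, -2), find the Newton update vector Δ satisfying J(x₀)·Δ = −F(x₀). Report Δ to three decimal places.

(-0.677, 1.113)

At (2, -2): F = (9.000, 15.000).
Jacobian J = [[2·a + b^2 - b, 2·a·b - a - 4·b], [2·a + b^2 + 1, 2·a·b]].
At the point, J = [[10.000, -2.000], [9.000, -8.000]] (det J = -62.000).
Solving J·Δ = −F gives Δ = (-0.677, 1.113).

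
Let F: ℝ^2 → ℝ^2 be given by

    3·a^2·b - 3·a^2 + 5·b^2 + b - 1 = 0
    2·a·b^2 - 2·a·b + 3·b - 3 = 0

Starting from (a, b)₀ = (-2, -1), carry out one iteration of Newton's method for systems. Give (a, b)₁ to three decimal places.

(-1.216, -0.276)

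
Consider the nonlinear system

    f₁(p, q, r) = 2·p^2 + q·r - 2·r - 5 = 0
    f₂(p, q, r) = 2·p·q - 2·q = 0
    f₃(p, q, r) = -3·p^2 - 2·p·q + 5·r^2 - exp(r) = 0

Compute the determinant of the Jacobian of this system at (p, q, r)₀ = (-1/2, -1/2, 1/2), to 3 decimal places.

-5.717

J = [[4·p, r, q - 2], [2·q, 2·p - 2, 0], [-6·p - 2·q, -2·p, 10·r - exp(r)]].
At the point, J = [[-2.000, 0.500, -2.500], [-1.000, -3.000, 0.000], [4.000, 1.000, 3.35128]].
det J = -5.717.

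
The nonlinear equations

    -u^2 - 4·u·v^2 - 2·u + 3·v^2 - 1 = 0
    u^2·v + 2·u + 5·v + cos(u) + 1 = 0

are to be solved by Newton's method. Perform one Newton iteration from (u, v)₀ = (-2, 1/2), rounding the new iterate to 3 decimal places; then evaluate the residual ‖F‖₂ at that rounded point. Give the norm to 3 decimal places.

9.056

At (-2, 1/2): F = (1.750, 1.08385).
Jacobian J = [[-2·u - 4·v^2 - 2, -8·u·v + 6·v], [2·u·v - sin(u) + 2, u^2 + 5]].
At the point, J = [[1.000, 11.000], [0.90930, 9.000]] (det J = -1.00227).
Solving J·Δ = −F gives Δ = (3.819, -0.506).
Then the next iterate is (u, v)₁ = (1.819, -0.006).
Re-evaluating at (1.819, -0.006): F = (-7.94691, 4.34248), so ‖F‖₂ = 9.056.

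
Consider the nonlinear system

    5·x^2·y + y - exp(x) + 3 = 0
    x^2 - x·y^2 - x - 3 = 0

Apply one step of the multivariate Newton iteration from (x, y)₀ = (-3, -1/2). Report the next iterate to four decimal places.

At (-3, -1/2): F = (-20.049787, 9.7500).
Jacobian J = [[10·x·y - exp(x), 5·x^2 + 1], [2·x - y^2 - 1, -2·x·y]].
At the point, J = [[14.950213, 46.0000], [-7.2500, -3.0000]] (det J = 288.649361).
Solving J·Δ = −F gives Δ = (1.3454, -0.0014).
Then the next iterate is (x, y)₁ = (-1.6546, -0.5014).

(-1.6546, -0.5014)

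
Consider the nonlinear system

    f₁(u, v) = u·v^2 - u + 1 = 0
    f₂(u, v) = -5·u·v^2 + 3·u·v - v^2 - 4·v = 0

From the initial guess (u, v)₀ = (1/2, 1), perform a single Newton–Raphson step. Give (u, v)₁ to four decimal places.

(2.2500, 0.0000)

At (1/2, 1): F = (1.0000, -6.0000).
Jacobian J = [[v^2 - 1, 2·u·v], [-5·v^2 + 3·v, -10·u·v + 3·u - 2·v - 4]].
At the point, J = [[0.0000, 1.0000], [-2.0000, -9.5000]] (det J = 2.0000).
Solving J·Δ = −F gives Δ = (1.7500, -1.0000).
Then the next iterate is (u, v)₁ = (2.2500, 0.0000).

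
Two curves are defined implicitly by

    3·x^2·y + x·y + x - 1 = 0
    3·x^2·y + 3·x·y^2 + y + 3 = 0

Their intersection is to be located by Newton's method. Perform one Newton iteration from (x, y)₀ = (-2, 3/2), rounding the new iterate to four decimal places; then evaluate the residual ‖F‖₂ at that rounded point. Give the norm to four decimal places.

At (-2, 3/2): F = (12.0000, 9.0000).
Jacobian J = [[6·x·y + y + 1, 3·x^2 + x], [6·x·y + 3·y^2, 3·x^2 + 6·x·y + 1]].
At the point, J = [[-15.5000, 10.0000], [-11.2500, -5.0000]] (det J = 190.0000).
Solving J·Δ = −F gives Δ = (0.7895, 0.0237).
Then the next iterate is (x, y)₁ = (-1.2105, 1.5237).
Re-evaluating at (-1.2105, 1.5237): F = (2.643141, 2.790665), so ‖F‖₂ = 3.8437.

3.8437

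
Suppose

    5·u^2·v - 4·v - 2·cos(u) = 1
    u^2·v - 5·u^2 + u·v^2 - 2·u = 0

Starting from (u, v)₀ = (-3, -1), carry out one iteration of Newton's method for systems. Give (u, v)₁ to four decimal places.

At (-3, -1): F = (-40.020015, -51.0000).
Jacobian J = [[10·u·v + 2·sin(u), 5·u^2 - 4], [2·u·v - 10·u + v^2 - 2, u^2 + 2·u·v]].
At the point, J = [[29.717760, 41.0000], [35.0000, 15.0000]] (det J = -989.233600).
Solving J·Δ = −F gives Δ = (1.5069, -0.1162).
Then the next iterate is (u, v)₁ = (-1.4931, -1.1162).

(-1.4931, -1.1162)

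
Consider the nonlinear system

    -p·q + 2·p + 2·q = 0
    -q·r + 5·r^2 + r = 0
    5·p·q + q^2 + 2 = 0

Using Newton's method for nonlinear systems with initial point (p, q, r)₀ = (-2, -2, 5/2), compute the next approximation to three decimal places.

(2.000, -3.000, 1.027)

At (-2, -2, 5/2): F = (-12.000, 38.750, 26.000).
Jacobian J = [[-q + 2, -p + 2, 0], [0, -r, -q + 10·r + 1], [5·q, 5·p + 2·q, 0]].
At the point, J = [[4.000, 4.000, 0.000], [0.000, -2.500, 28.000], [-10.000, -14.000, 0.000]] (det J = 448.000).
Solving J·Δ = −F gives Δ = (4.000, -1.000, -1.473).
Then the next iterate is (p, q, r)₁ = (2.000, -3.000, 1.027).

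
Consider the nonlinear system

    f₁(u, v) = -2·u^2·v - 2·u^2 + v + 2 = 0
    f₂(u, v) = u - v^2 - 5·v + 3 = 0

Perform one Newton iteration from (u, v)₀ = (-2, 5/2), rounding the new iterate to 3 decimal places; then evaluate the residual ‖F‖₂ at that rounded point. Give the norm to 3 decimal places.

6.900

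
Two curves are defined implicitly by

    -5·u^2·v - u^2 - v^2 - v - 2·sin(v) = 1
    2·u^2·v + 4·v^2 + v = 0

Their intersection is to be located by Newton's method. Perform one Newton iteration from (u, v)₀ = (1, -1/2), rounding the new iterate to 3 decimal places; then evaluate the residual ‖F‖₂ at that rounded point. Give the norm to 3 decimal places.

At (1, -1/2): F = (1.70885, -0.500).
Jacobian J = [[-10·u·v - 2·u, -5·u^2 - 2·v - 2·cos(v) - 1], [4·u·v, 2·u^2 + 8·v + 1]].
At the point, J = [[3.000, -6.75517], [-2.000, -1.000]] (det J = -16.51033).
Solving J·Δ = −F gives Δ = (-0.308, 0.116).
Then the next iterate is (u, v)₁ = (0.692, -0.384).
Re-evaluating at (0.692, -0.384): F = (0.42636, -0.16194), so ‖F‖₂ = 0.456.

0.456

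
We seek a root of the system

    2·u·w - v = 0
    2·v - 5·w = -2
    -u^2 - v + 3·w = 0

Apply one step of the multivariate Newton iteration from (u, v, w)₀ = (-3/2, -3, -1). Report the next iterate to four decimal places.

At (-3/2, -3, -1): F = (6.0000, 1.0000, -2.2500).
Jacobian J = [[2·w, -1, 2·u], [0, 2, -5], [-2·u, -1, 3]].
At the point, J = [[-2.0000, -1.0000, -3.0000], [0.0000, 2.0000, -5.0000], [3.0000, -1.0000, 3.0000]] (det J = 31.0000).
Solving J·Δ = −F gives Δ = (0.4113, 2.0806, 1.0323).
Then the next iterate is (u, v, w)₁ = (-1.0887, -0.9194, 0.0323).

(-1.0887, -0.9194, 0.0323)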